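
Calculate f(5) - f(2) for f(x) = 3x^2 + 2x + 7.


Net change = f(b) - f(a)
f(x) = 3x^2 + 2x + 7
Compute f(5):
f(5) = 3 * 5^2 + 2 * 5 + 7
= 75 + 10 + 7
= 92
Compute f(2):
f(2) = 3 * 2^2 + 2 * 2 + 7
= 12 + 4 + 7
= 23
Net change = 92 - 23 = 69

69


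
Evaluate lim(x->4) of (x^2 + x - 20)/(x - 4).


Direct substitution gives 0/0, so we factor the numerator.
Factor: (x^2 + x - 20) = (x - 4)(x + 5)
Cancel the common factor (x - 4):
(x^2 + x - 20)/(x - 4) = (x + 5)
Now substitute x = 4:
= (4) - (-5) = 9

9


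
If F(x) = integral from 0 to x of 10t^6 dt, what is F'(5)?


By the Fundamental Theorem of Calculus (Part 1):
If F(x) = integral from 0 to x of f(t) dt, then F'(x) = f(x)
Here f(t) = 10t^6
So F'(x) = 10x^6
Evaluate at x = 5:
F'(5) = 10 * 5^6
= 10 * 15625
= 156250

156250


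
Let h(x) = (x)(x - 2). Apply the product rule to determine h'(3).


Let u(x) = x and v(x) = x - 2
u'(x) = 1
v'(x) = 1
Product rule: h'(x) = u'(x)*v(x) + u(x)*v'(x)
= 1 * (x - 2) + (x) * 1
At x = 3:
u(3) = 1 * 3 + 0 = 3
v(3) = 1 * 3 - 2 = 1
h'(3) = 1 * 1 + 3 * 1
= 1 + 3
= 4

4


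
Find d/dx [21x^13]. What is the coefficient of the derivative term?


We apply the power rule: d/dx [ax^n] = a*n * x^(n-1)
d/dx [21x^13]
= 21 * 13 * x^(13-1)
= 273x^12
The coefficient is 273

273


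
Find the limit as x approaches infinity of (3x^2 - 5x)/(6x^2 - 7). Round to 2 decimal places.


For limits at infinity with equal-degree polynomials,
we compare leading coefficients.
Numerator leading term: 3x^2
Denominator leading term: 6x^2
Divide both by x^2:
lim = (3 - 5/x) / (6 - 7/x^2)
As x -> infinity, the 1/x and 1/x^2 terms vanish:
= 3/6 = 1/2 = 0.50

0.50


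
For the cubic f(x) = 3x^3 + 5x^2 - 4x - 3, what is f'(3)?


Differentiate f(x) = 3x^3 + 5x^2 - 4x - 3 term by term:
f'(x) = 9x^2 + 10x - 4
Substitute x = 3:
f'(3) = 9 * 3^2 + 10 * 3 - 4
= 81 + 30 - 4
= 107

107


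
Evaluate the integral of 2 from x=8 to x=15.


The integral of a constant k over [a, b] equals k * (b - a).
integral from 8 to 15 of 2 dx
= 2 * (15 - 8)
= 2 * 7
= 14

14


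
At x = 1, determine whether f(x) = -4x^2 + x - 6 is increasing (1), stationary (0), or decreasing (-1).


Compute f'(x) to determine behavior:
f'(x) = -8x + 1
f'(1) = -8 * 1 + 1
= -8 + 1
= -7
Since f'(1) < 0, the function is decreasing (-1)

-1


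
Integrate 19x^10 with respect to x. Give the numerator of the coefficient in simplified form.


Apply the power rule for integration:
integral of ax^n dx = a/(n+1) * x^(n+1) + C
integral of 19x^10 dx
= 19/11 * x^11 + C
The coefficient in lowest terms is 19/11, and its numerator is 19

19


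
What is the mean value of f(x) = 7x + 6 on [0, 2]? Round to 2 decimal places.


Average value = 1/(b-a) * integral from a to b of f(x) dx
First compute the integral of 7x + 6:
F(x) = (7/2)x^2 + 6x
F(2) = 7/2 * 4 + 6 * 2 = 26
F(0) = 7/2 * 0 + 6 * 0 = 0
Integral = 26 - 0 = 26
Average = 26 / (2 - 0) = 26 / 2
= 13 = 13.00

13.00


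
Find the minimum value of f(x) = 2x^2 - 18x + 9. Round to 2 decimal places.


For a quadratic f(x) = ax^2 + bx + c with a > 0, the minimum is at the vertex.
Vertex x-coordinate: x = -b/(2a)
x = -(-18) / (2 * 2)
x = 18/4 = 9/2
Substitute back to find the minimum value:
f(9/2) = 2 * (9/2)^2 - 18 * (9/2) + 9
= 81/2 - 81 + 9
= -63/2 = -31.50

-31.50


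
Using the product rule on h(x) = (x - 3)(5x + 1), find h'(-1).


Let u(x) = x - 3 and v(x) = 5x + 1
u'(x) = 1
v'(x) = 5
Product rule: h'(x) = u'(x)*v(x) + u(x)*v'(x)
= 1 * (5x + 1) + (x - 3) * 5
At x = -1:
u(-1) = 1 * (-1) - 3 = -4
v(-1) = 5 * (-1) + 1 = -4
h'(-1) = 1 * (-4) + (-4) * 5
= -4 - 20
= -24

-24


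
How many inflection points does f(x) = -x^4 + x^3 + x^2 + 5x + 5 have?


Inflection points occur where f''(x) = 0 and concavity changes.
f(x) = -x^4 + x^3 + x^2 + 5x + 5
f'(x) = -4x^3 + 3x^2 + 2x + 5
f''(x) = -12x^2 + 6x + 2
This is a quadratic in x. Use the discriminant to count real roots.
Discriminant = (6)^2 - 4 * (-12) * 2
= 36 - (-96)
= 132
Since discriminant > 0, f''(x) = 0 has 2 distinct real solutions.
A quadratic with two distinct real roots changes sign at each root, so concavity changes at both.
Number of inflection points: 2

2


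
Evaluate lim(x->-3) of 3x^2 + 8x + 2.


Since polynomials are continuous, we use direct substitution.
lim(x->-3) of 3x^2 + 8x + 2
= 3 * (-3)^2 + 8 * (-3) + 2
= 27 - 24 + 2
= 5

5


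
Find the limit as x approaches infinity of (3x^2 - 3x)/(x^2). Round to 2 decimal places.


For limits at infinity with equal-degree polynomials,
we compare leading coefficients.
Numerator leading term: 3x^2
Denominator leading term: x^2
Divide both by x^2:
lim = (3 - 3/x) / (1)
As x -> infinity, the 1/x and 1/x^2 terms vanish:
= 3/1 = 3 = 3.00

3.00


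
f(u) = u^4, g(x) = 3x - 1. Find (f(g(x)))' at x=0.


Using the chain rule: (f(g(x)))' = f'(g(x)) * g'(x)
First, find g(0):
g(0) = 3 * 0 - 1 = -1
Next, f'(u) = 4u^3
And g'(x) = 3
So f'(g(0)) * g'(0)
= 4 * (-1)^3 * 3
= 4 * (-1) * 3
= -12

-12


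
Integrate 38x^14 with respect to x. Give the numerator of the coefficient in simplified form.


Apply the power rule for integration:
integral of ax^n dx = a/(n+1) * x^(n+1) + C
integral of 38x^14 dx
= 38/15 * x^15 + C
The coefficient in lowest terms is 38/15, and its numerator is 38

38


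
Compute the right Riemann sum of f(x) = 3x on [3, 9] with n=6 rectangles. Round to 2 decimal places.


Right Riemann sum uses right endpoints of each subinterval.
Interval: [3, 9], n = 6
dx = (9 - 3) / 6 = 1
Right endpoints: [4, 5, 6, 7, 8, 9]
f values: [12, 15, 18, 21, 24, 27]
Sum = dx * (sum of f values)
= 1 * 117
= 117 = 117.00

117.00


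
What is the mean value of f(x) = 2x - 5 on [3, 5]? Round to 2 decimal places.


Average value = 1/(b-a) * integral from a to b of f(x) dx
First compute the integral of 2x - 5:
F(x) = x^2 - 5x
F(5) = 1 * 25 - 5 * 5 = 0
F(3) = 1 * 9 - 5 * 3 = -6
Integral = 0 - (-6) = 6
Average = 6 / (5 - 3) = 6 / 2
= 3 = 3.00

3.00


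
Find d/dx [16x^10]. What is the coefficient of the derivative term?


We apply the power rule: d/dx [ax^n] = a*n * x^(n-1)
d/dx [16x^10]
= 16 * 10 * x^(10-1)
= 160x^9
The coefficient is 160

160


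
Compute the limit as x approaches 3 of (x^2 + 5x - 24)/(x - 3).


Direct substitution gives 0/0, so we factor the numerator.
Factor: (x^2 + 5x - 24) = (x - 3)(x + 8)
Cancel the common factor (x - 3):
(x^2 + 5x - 24)/(x - 3) = (x + 8)
Now substitute x = 3:
= (3) - (-8) = 11

11


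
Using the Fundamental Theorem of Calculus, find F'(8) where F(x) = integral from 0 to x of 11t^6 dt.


By the Fundamental Theorem of Calculus (Part 1):
If F(x) = integral from 0 to x of f(t) dt, then F'(x) = f(x)
Here f(t) = 11t^6
So F'(x) = 11x^6
Evaluate at x = 8:
F'(8) = 11 * 8^6
= 11 * 262144
= 2883584

2883584


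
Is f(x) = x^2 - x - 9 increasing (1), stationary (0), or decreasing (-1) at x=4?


Compute f'(x) to determine behavior:
f'(x) = 2x - 1
f'(4) = 2 * 4 - 1
= 8 - 1
= 7
Since f'(4) > 0, the function is increasing (1)

1


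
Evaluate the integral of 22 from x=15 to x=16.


The integral of a constant k over [a, b] equals k * (b - a).
integral from 15 to 16 of 22 dx
= 22 * (16 - 15)
= 22 * 1
= 22

22


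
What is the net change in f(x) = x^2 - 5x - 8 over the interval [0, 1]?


Net change = f(b) - f(a)
f(x) = x^2 - 5x - 8
Compute f(1):
f(1) = 1 * 1^2 - 5 * 1 - 8
= 1 - 5 - 8
= -12
Compute f(0):
f(0) = 1 * 0^2 - 5 * 0 - 8
= 0 + 0 - 8
= -8
Net change = -12 - (-8) = -4

-4


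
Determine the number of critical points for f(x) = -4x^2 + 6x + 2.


Find where f'(x) = 0:
f'(x) = -8x + 6
Set f'(x) = 0:
-8x + 6 = 0
x = -6 / (-8) = 3/4
This is a linear equation in x, so there is exactly one solution.
Number of critical points: 1

1


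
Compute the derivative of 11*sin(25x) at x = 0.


Apply the chain rule to differentiate 11*sin(25x):
d/dx [11*sin(25x)]
= 11 * cos(25x) * d/dx(25x)
= 11 * 25 * cos(25x)
= 275 * cos(25x)
Evaluate at x = 0:
= 275 * cos(0)
= 275 * 1
= 275

275


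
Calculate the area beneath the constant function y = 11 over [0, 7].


The area under a constant function y = 11 is a rectangle.
Width = 7 - 0 = 7
Height = 11
Area = width * height
= 7 * 11
= 77

77


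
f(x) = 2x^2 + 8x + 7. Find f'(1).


Differentiate term by term using power and sum rules:
f(x) = 2x^2 + 8x + 7
f'(x) = 4x + 8
Substitute x = 1:
f'(1) = 4 * 1 + 8
= 4 + 8
= 12

12


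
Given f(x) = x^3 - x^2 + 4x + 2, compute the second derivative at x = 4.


First derivative:
f'(x) = 3x^2 - 2x + 4
Second derivative:
f''(x) = 6x - 2
Substitute x = 4:
f''(4) = 6 * 4 - 2
= 24 - 2
= 22

22


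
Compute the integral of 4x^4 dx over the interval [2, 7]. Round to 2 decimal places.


Find the antiderivative of 4x^4:
F(x) = 4/5 * x^5
Apply the Fundamental Theorem of Calculus:
F(7) - F(2)
= 4/5 * 7^5 - 4/5 * 2^5
= 4/5 * (16807 - 32)
= 4/5 * 16775
= 13420 = 13420.00

13420.00


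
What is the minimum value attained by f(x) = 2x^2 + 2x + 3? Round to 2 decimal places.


For a quadratic f(x) = ax^2 + bx + c with a > 0, the minimum is at the vertex.
Vertex x-coordinate: x = -b/(2a)
x = -(2) / (2 * 2)
x = -2/4 = -1/2
Substitute back to find the minimum value:
f(-1/2) = 2 * (-1/2)^2 + 2 * (-1/2) + 3
= 1/2 - 1 + 3
= 5/2 = 2.50

2.50


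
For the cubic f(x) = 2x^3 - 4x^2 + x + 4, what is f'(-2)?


Differentiate f(x) = 2x^3 - 4x^2 + x + 4 term by term:
f'(x) = 6x^2 - 8x + 1
Substitute x = -2:
f'(-2) = 6 * (-2)^2 - 8 * (-2) + 1
= 24 + 16 + 1
= 41

41


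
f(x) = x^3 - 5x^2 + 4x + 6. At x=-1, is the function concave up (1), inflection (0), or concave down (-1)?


Concavity is determined by the sign of f''(x).
f(x) = x^3 - 5x^2 + 4x + 6
f'(x) = 3x^2 - 10x + 4
f''(x) = 6x - 10
f''(-1) = 6 * (-1) - 10
= -6 - 10
= -16
Since f''(-1) < 0, the function is concave down (-1)

-1


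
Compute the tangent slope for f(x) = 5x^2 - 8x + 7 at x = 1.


The slope of the tangent line equals f'(x) at the point.
f(x) = 5x^2 - 8x + 7
f'(x) = 10x - 8
At x = 1:
f'(1) = 10 * 1 - 8
= 10 - 8
= 2

2


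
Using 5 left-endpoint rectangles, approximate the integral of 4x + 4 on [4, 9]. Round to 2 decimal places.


Left Riemann sum uses left endpoints of each subinterval.
Interval: [4, 9], n = 5
dx = (9 - 4) / 5 = 1
Left endpoints: [4, 5, 6, 7, 8]
f values: [20, 24, 28, 32, 36]
Sum = dx * (sum of f values)
= 1 * 140
= 140 = 140.00

140.00


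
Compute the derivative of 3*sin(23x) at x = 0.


Apply the chain rule to differentiate 3*sin(23x):
d/dx [3*sin(23x)]
= 3 * cos(23x) * d/dx(23x)
= 3 * 23 * cos(23x)
= 69 * cos(23x)
Evaluate at x = 0:
= 69 * cos(0)
= 69 * 1
= 69

69


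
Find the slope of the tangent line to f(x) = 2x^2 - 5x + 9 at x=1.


The slope of the tangent line equals f'(x) at the point.
f(x) = 2x^2 - 5x + 9
f'(x) = 4x - 5
At x = 1:
f'(1) = 4 * 1 - 5
= 4 - 5
= -1

-1


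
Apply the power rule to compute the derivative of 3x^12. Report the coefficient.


We apply the power rule: d/dx [ax^n] = a*n * x^(n-1)
d/dx [3x^12]
= 3 * 12 * x^(12-1)
= 36x^11
The coefficient is 36

36


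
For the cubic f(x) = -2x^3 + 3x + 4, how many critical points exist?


Find where f'(x) = 0:
f(x) = -2x^3 + 3x + 4
f'(x) = -6x^2 + 3
This is a quadratic in x. Use the discriminant to count real roots.
Discriminant = (0)^2 - 4 * (-6) * 3
= 0 - (-72)
= 72
Since discriminant > 0, f'(x) = 0 has 2 real solutions.
Number of critical points: 2

2


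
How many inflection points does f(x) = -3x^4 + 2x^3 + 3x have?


Inflection points occur where f''(x) = 0 and concavity changes.
f(x) = -3x^4 + 2x^3 + 3x
f'(x) = -12x^3 + 6x^2 + 3
f''(x) = -36x^2 + 12x
This is a quadratic in x. Use the discriminant to count real roots.
Discriminant = (12)^2 - 4 * (-36) * 0
= 144 - 0
= 144
Since discriminant > 0, f''(x) = 0 has 2 distinct real solutions.
A quadratic with two distinct real roots changes sign at each root, so concavity changes at both.
Number of inflection points: 2

2


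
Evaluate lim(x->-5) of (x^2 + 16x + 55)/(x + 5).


Direct substitution gives 0/0, so we factor the numerator.
Factor: (x^2 + 16x + 55) = (x + 5)(x + 11)
Cancel the common factor (x + 5):
(x^2 + 16x + 55)/(x + 5) = (x + 11)
Now substitute x = -5:
= (-5) - (-11) = 6

6


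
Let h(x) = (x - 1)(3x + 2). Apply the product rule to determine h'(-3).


Let u(x) = x - 1 and v(x) = 3x + 2
u'(x) = 1
v'(x) = 3
Product rule: h'(x) = u'(x)*v(x) + u(x)*v'(x)
= 1 * (3x + 2) + (x - 1) * 3
At x = -3:
u(-3) = 1 * (-3) - 1 = -4
v(-3) = 3 * (-3) + 2 = -7
h'(-3) = 1 * (-7) + (-4) * 3
= -7 - 12
= -19

-19


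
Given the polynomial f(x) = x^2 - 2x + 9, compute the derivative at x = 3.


Differentiate term by term using power and sum rules:
f(x) = x^2 - 2x + 9
f'(x) = 2x - 2
Substitute x = 3:
f'(3) = 2 * 3 - 2
= 6 - 2
= 4

4


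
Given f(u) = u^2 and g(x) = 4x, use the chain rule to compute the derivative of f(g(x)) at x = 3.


Using the chain rule: (f(g(x)))' = f'(g(x)) * g'(x)
First, find g(3):
g(3) = 4 * 3 + 0 = 12
Next, f'(u) = 2u
And g'(x) = 4
So f'(g(3)) * g'(3)
= 2 * 12 * 4
= 96

96


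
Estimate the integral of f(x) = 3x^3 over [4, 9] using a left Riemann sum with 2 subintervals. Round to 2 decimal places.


Left Riemann sum uses left endpoints of each subinterval.
Interval: [4, 9], n = 2
dx = (9 - 4) / 2 = 5/2
Left endpoints: [4, 13/2]
f values: [192, 6591/8]
Sum = dx * (sum of f values)
= 5/2 * 8127/8
= 40635/16 ≈ 2539.69

2539.69


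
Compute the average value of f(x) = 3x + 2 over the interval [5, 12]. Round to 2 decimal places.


Average value = 1/(b-a) * integral from a to b of f(x) dx
First compute the integral of 3x + 2:
F(x) = (3/2)x^2 + 2x
F(12) = 3/2 * 144 + 2 * 12 = 240
F(5) = 3/2 * 25 + 2 * 5 = 95/2
Integral = 240 - 95/2 = 385/2
Average = (385/2) / (12 - 5) = (385/2) / 7
= 55/2 = 27.50

27.50


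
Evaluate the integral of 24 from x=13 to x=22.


The integral of a constant k over [a, b] equals k * (b - a).
integral from 13 to 22 of 24 dx
= 24 * (22 - 13)
= 24 * 9
= 216

216


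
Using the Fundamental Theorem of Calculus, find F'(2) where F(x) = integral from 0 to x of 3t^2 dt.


By the Fundamental Theorem of Calculus (Part 1):
If F(x) = integral from 0 to x of f(t) dt, then F'(x) = f(x)
Here f(t) = 3t^2
So F'(x) = 3x^2
Evaluate at x = 2:
F'(2) = 3 * 2^2
= 3 * 4
= 12

12


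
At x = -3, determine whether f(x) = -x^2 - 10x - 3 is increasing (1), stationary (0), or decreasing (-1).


Compute f'(x) to determine behavior:
f'(x) = -2x - 10
f'(-3) = -2 * (-3) - 10
= 6 - 10
= -4
Since f'(-3) < 0, the function is decreasing (-1)

-1


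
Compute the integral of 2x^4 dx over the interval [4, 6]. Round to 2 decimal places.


Find the antiderivative of 2x^4:
F(x) = 2/5 * x^5
Apply the Fundamental Theorem of Calculus:
F(6) - F(4)
= 2/5 * 6^5 - 2/5 * 4^5
= 2/5 * (7776 - 1024)
= 2/5 * 6752
= 13504/5 = 2700.80

2700.80


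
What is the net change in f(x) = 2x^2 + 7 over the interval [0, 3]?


Net change = f(b) - f(a)
f(x) = 2x^2 + 7
Compute f(3):
f(3) = 2 * 3^2 + 0 * 3 + 7
= 18 + 0 + 7
= 25
Compute f(0):
f(0) = 2 * 0^2 + 0 * 0 + 7
= 0 + 0 + 7
= 7
Net change = 25 - 7 = 18

18


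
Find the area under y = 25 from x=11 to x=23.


The area under a constant function y = 25 is a rectangle.
Width = 23 - 11 = 12
Height = 25
Area = width * height
= 12 * 25
= 300

300


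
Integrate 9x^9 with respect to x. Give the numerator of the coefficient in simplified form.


Apply the power rule for integration:
integral of ax^n dx = a/(n+1) * x^(n+1) + C
integral of 9x^9 dx
= 9/10 * x^10 + C
The coefficient in lowest terms is 9/10, and its numerator is 9

9


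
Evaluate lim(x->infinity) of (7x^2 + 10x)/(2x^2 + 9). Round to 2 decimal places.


For limits at infinity with equal-degree polynomials,
we compare leading coefficients.
Numerator leading term: 7x^2
Denominator leading term: 2x^2
Divide both by x^2:
lim = (7 + 10/x) / (2 + 9/x^2)
As x -> infinity, the 1/x and 1/x^2 terms vanish:
= 7/2 = 3.50

3.50


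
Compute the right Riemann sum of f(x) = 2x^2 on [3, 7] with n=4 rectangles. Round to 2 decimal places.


Right Riemann sum uses right endpoints of each subinterval.
Interval: [3, 7], n = 4
dx = (7 - 3) / 4 = 1
Right endpoints: [4, 5, 6, 7]
f values: [32, 50, 72, 98]
Sum = dx * (sum of f values)
= 1 * 252
= 252 = 252.00

252.00


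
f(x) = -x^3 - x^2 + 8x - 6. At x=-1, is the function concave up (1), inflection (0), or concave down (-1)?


Concavity is determined by the sign of f''(x).
f(x) = -x^3 - x^2 + 8x - 6
f'(x) = -3x^2 - 2x + 8
f''(x) = -6x - 2
f''(-1) = -6 * (-1) - 2
= 6 - 2
= 4
Since f''(-1) > 0, the function is concave up (1)

1


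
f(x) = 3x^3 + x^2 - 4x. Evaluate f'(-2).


Differentiate f(x) = 3x^3 + x^2 - 4x term by term:
f'(x) = 9x^2 + 2x - 4
Substitute x = -2:
f'(-2) = 9 * (-2)^2 + 2 * (-2) - 4
= 36 - 4 - 4
= 28

28


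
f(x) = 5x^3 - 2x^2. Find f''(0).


First derivative:
f'(x) = 15x^2 - 4x
Second derivative:
f''(x) = 30x - 4
Substitute x = 0:
f''(0) = 30 * 0 - 4
= 0 - 4
= -4

-4


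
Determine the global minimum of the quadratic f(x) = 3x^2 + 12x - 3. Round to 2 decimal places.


For a quadratic f(x) = ax^2 + bx + c with a > 0, the minimum is at the vertex.
Vertex x-coordinate: x = -b/(2a)
x = -(12) / (2 * 3)
x = -12/6 = -2
Substitute back to find the minimum value:
f(-2) = 3 * (-2)^2 + 12 * (-2) - 3
= 12 - 24 - 3
= -15 = -15.00

-15.00


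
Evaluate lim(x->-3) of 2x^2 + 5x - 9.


Since polynomials are continuous, we use direct substitution.
lim(x->-3) of 2x^2 + 5x - 9
= 2 * (-3)^2 + 5 * (-3) - 9
= 18 - 15 - 9
= -6

-6


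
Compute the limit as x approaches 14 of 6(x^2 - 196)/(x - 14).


Direct substitution gives 0/0, so we factor the numerator.
Factor: 6(x^2 - 196) = 6 * (x - 14)(x + 14)
Cancel the common factor (x - 14):
6(x^2 - 196)/(x - 14) = 6 * (x + 14)
Now substitute x = 14:
= 6 * (14 + 14) = 168

168


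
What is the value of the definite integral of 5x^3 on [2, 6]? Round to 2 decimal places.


Find the antiderivative of 5x^3:
F(x) = 5/4 * x^4
Apply the Fundamental Theorem of Calculus:
F(6) - F(2)
= 5/4 * 6^4 - 5/4 * 2^4
= 5/4 * (1296 - 16)
= 5/4 * 1280
= 1600 = 1600.00

1600.00


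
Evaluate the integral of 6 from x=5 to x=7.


The integral of a constant k over [a, b] equals k * (b - a).
integral from 5 to 7 of 6 dx
= 6 * (7 - 5)
= 6 * 2
= 12

12


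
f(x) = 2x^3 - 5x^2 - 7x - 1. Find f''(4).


First derivative:
f'(x) = 6x^2 - 10x - 7
Second derivative:
f''(x) = 12x - 10
Substitute x = 4:
f''(4) = 12 * 4 - 10
= 48 - 10
= 38

38


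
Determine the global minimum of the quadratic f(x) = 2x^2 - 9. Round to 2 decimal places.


For a quadratic f(x) = ax^2 + bx + c with a > 0, the minimum is at the vertex.
Vertex x-coordinate: x = -b/(2a)
x = -(0) / (2 * 2)
x = 0/4 = 0
Substitute back to find the minimum value:
f(0) = 2 * 0^2 + 0 * 0 - 9
= 0 + 0 - 9
= -9 = -9.00

-9.00


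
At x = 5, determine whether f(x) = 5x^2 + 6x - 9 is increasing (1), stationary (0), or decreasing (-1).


Compute f'(x) to determine behavior:
f'(x) = 10x + 6
f'(5) = 10 * 5 + 6
= 50 + 6
= 56
Since f'(5) > 0, the function is increasing (1)

1


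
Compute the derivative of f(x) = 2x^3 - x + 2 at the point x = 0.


Differentiate f(x) = 2x^3 - x + 2 term by term:
f'(x) = 6x^2 - 1
Substitute x = 0:
f'(0) = 6 * 0^2 + 0 * 0 - 1
= 0 + 0 - 1
= -1

-1


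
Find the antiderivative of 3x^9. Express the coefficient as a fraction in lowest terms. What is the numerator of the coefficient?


Apply the power rule for integration:
integral of ax^n dx = a/(n+1) * x^(n+1) + C
integral of 3x^9 dx
= 3/10 * x^10 + C
The coefficient in lowest terms is 3/10, and its numerator is 3

3


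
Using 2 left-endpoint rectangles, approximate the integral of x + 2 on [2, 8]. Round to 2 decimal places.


Left Riemann sum uses left endpoints of each subinterval.
Interval: [2, 8], n = 2
dx = (8 - 2) / 2 = 3
Left endpoints: [2, 5]
f values: [4, 7]
Sum = dx * (sum of f values)
= 3 * 11
= 33 = 33.00

33.00


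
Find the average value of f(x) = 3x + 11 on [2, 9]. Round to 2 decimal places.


Average value = 1/(b-a) * integral from a to b of f(x) dx
First compute the integral of 3x + 11:
F(x) = (3/2)x^2 + 11x
F(9) = 3/2 * 81 + 11 * 9 = 441/2
F(2) = 3/2 * 4 + 11 * 2 = 28
Integral = 441/2 - 28 = 385/2
Average = (385/2) / (9 - 2) = (385/2) / 7
= 55/2 = 27.50

27.50


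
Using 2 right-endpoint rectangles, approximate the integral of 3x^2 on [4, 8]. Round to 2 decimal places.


Right Riemann sum uses right endpoints of each subinterval.
Interval: [4, 8], n = 2
dx = (8 - 4) / 2 = 2
Right endpoints: [6, 8]
f values: [108, 192]
Sum = dx * (sum of f values)
= 2 * 300
= 600 = 600.00

600.00


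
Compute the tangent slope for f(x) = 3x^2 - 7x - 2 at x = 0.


The slope of the tangent line equals f'(x) at the point.
f(x) = 3x^2 - 7x - 2
f'(x) = 6x - 7
At x = 0:
f'(0) = 6 * 0 - 7
= 0 - 7
= -7

-7


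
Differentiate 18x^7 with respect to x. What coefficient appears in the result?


We apply the power rule: d/dx [ax^n] = a*n * x^(n-1)
d/dx [18x^7]
= 18 * 7 * x^(7-1)
= 126x^6
The coefficient is 126

126


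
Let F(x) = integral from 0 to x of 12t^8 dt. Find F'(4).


By the Fundamental Theorem of Calculus (Part 1):
If F(x) = integral from 0 to x of f(t) dt, then F'(x) = f(x)
Here f(t) = 12t^8
So F'(x) = 12x^8
Evaluate at x = 4:
F'(4) = 12 * 4^8
= 12 * 65536
= 786432

786432


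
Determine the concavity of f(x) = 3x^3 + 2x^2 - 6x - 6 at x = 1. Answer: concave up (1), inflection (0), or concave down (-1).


Concavity is determined by the sign of f''(x).
f(x) = 3x^3 + 2x^2 - 6x - 6
f'(x) = 9x^2 + 4x - 6
f''(x) = 18x + 4
f''(1) = 18 * 1 + 4
= 18 + 4
= 22
Since f''(1) > 0, the function is concave up (1)

1


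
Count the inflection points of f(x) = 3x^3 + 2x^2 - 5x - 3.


Inflection points occur where f''(x) = 0 and concavity changes.
f(x) = 3x^3 + 2x^2 - 5x - 3
f'(x) = 9x^2 + 4x - 5
f''(x) = 18x + 4
Set f''(x) = 0:
18x + 4 = 0
x = -4 / 18 = -2/9
Since f''(x) is linear (degree 1), it changes sign at this point.
Therefore there is exactly 1 inflection point.

1


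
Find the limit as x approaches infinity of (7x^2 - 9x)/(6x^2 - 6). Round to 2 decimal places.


For limits at infinity with equal-degree polynomials,
we compare leading coefficients.
Numerator leading term: 7x^2
Denominator leading term: 6x^2
Divide both by x^2:
lim = (7 - 9/x) / (6 - 6/x^2)
As x -> infinity, the 1/x and 1/x^2 terms vanish:
= 7/6 ≈ 1.17

1.17


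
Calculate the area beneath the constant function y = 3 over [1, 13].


The area under a constant function y = 3 is a rectangle.
Width = 13 - 1 = 12
Height = 3
Area = width * height
= 12 * 3
= 36

36


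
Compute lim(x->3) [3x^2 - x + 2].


Since polynomials are continuous, we use direct substitution.
lim(x->3) of 3x^2 - x + 2
= 3 * 3^2 - 1 * 3 + 2
= 27 - 3 + 2
= 26

26


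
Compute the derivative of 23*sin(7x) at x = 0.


Apply the chain rule to differentiate 23*sin(7x):
d/dx [23*sin(7x)]
= 23 * cos(7x) * d/dx(7x)
= 23 * 7 * cos(7x)
= 161 * cos(7x)
Evaluate at x = 0:
= 161 * cos(0)
= 161 * 1
= 161

161


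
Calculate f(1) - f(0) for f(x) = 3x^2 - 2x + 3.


Net change = f(b) - f(a)
f(x) = 3x^2 - 2x + 3
Compute f(1):
f(1) = 3 * 1^2 - 2 * 1 + 3
= 3 - 2 + 3
= 4
Compute f(0):
f(0) = 3 * 0^2 - 2 * 0 + 3
= 0 + 0 + 3
= 3
Net change = 4 - 3 = 1

1


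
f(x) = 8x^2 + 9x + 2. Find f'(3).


Differentiate term by term using power and sum rules:
f(x) = 8x^2 + 9x + 2
f'(x) = 16x + 9
Substitute x = 3:
f'(3) = 16 * 3 + 9
= 48 + 9
= 57

57


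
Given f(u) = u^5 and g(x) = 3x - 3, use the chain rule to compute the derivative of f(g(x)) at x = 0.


Using the chain rule: (f(g(x)))' = f'(g(x)) * g'(x)
First, find g(0):
g(0) = 3 * 0 - 3 = -3
Next, f'(u) = 5u^4
And g'(x) = 3
So f'(g(0)) * g'(0)
= 5 * (-3)^4 * 3
= 5 * 81 * 3
= 1215

1215


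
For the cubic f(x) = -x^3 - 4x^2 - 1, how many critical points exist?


Find where f'(x) = 0:
f(x) = -x^3 - 4x^2 - 1
f'(x) = -3x^2 - 8x
This is a quadratic in x. Use the discriminant to count real roots.
Discriminant = (-8)^2 - 4 * (-3) * 0
= 64 - 0
= 64
Since discriminant > 0, f'(x) = 0 has 2 real solutions.
Number of critical points: 2

2


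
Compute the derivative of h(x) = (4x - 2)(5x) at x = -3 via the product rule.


Let u(x) = 4x - 2 and v(x) = 5x
u'(x) = 4
v'(x) = 5
Product rule: h'(x) = u'(x)*v(x) + u(x)*v'(x)
= 4 * (5x) + (4x - 2) * 5
At x = -3:
u(-3) = 4 * (-3) - 2 = -14
v(-3) = 5 * (-3) + 0 = -15
h'(-3) = 4 * (-15) + (-14) * 5
= -60 - 70
= -130

-130


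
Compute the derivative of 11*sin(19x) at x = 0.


Apply the chain rule to differentiate 11*sin(19x):
d/dx [11*sin(19x)]
= 11 * cos(19x) * d/dx(19x)
= 11 * 19 * cos(19x)
= 209 * cos(19x)
Evaluate at x = 0:
= 209 * cos(0)
= 209 * 1
= 209

209


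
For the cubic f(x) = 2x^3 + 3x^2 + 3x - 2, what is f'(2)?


Differentiate f(x) = 2x^3 + 3x^2 + 3x - 2 term by term:
f'(x) = 6x^2 + 6x + 3
Substitute x = 2:
f'(2) = 6 * 2^2 + 6 * 2 + 3
= 24 + 12 + 3
= 39

39


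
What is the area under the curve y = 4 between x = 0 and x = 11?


The area under a constant function y = 4 is a rectangle.
Width = 11 - 0 = 11
Height = 4
Area = width * height
= 11 * 4
= 44

44


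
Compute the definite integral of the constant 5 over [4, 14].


The integral of a constant k over [a, b] equals k * (b - a).
integral from 4 to 14 of 5 dx
= 5 * (14 - 4)
= 5 * 10
= 50

50


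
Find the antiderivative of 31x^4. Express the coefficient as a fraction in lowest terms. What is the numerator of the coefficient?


Apply the power rule for integration:
integral of ax^n dx = a/(n+1) * x^(n+1) + C
integral of 31x^4 dx
= 31/5 * x^5 + C
The coefficient in lowest terms is 31/5, and its numerator is 31

31


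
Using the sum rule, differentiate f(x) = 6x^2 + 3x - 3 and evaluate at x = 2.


Differentiate term by term using power and sum rules:
f(x) = 6x^2 + 3x - 3
f'(x) = 12x + 3
Substitute x = 2:
f'(2) = 12 * 2 + 3
= 24 + 3
= 27

27


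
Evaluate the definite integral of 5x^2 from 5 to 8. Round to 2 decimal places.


Find the antiderivative of 5x^2:
F(x) = 5/3 * x^3
Apply the Fundamental Theorem of Calculus:
F(8) - F(5)
= 5/3 * 8^3 - 5/3 * 5^3
= 5/3 * (512 - 125)
= 5/3 * 387
= 645 = 645.00

645.00


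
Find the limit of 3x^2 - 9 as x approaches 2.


Since polynomials are continuous, we use direct substitution.
lim(x->2) of 3x^2 - 9
= 3 * 2^2 + 0 * 2 - 9
= 12 + 0 - 9
= 3

3


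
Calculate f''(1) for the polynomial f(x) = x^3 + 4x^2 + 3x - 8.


First derivative:
f'(x) = 3x^2 + 8x + 3
Second derivative:
f''(x) = 6x + 8
Substitute x = 1:
f''(1) = 6 * 1 + 8
= 6 + 8
= 14

14


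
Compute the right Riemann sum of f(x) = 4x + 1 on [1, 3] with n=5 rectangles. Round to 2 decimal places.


Right Riemann sum uses right endpoints of each subinterval.
Interval: [1, 3], n = 5
dx = (3 - 1) / 5 = 2/5
Right endpoints: [7/5, 9/5, 11/5, 13/5, 3]
f values: [33/5, 41/5, 49/5, 57/5, 13]
Sum = dx * (sum of f values)
= 2/5 * 49
= 98/5 = 19.60

19.60


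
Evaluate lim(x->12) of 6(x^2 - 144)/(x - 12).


Direct substitution gives 0/0, so we factor the numerator.
Factor: 6(x^2 - 144) = 6 * (x - 12)(x + 12)
Cancel the common factor (x - 12):
6(x^2 - 144)/(x - 12) = 6 * (x + 12)
Now substitute x = 12:
= 6 * (12 + 12) = 144

144


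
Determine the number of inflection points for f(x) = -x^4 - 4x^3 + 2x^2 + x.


Inflection points occur where f''(x) = 0 and concavity changes.
f(x) = -x^4 - 4x^3 + 2x^2 + x
f'(x) = -4x^3 - 12x^2 + 4x + 1
f''(x) = -12x^2 - 24x + 4
This is a quadratic in x. Use the discriminant to count real roots.
Discriminant = (-24)^2 - 4 * (-12) * 4
= 576 - (-192)
= 768
Since discriminant > 0, f''(x) = 0 has 2 distinct real solutions.
A quadratic with two distinct real roots changes sign at each root, so concavity changes at both.
Number of inflection points: 2

2


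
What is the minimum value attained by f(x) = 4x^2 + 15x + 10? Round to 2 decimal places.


For a quadratic f(x) = ax^2 + bx + c with a > 0, the minimum is at the vertex.
Vertex x-coordinate: x = -b/(2a)
x = -(15) / (2 * 4)
x = -15/8
Substitute back to find the minimum value:
f(-15/8) = 4 * (-15/8)^2 + 15 * (-15/8) + 10
= 225/16 - 225/8 + 10
= -65/16 ≈ -4.06

-4.06


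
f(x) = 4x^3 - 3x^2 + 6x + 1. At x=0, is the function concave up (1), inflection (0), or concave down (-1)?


Concavity is determined by the sign of f''(x).
f(x) = 4x^3 - 3x^2 + 6x + 1
f'(x) = 12x^2 - 6x + 6
f''(x) = 24x - 6
f''(0) = 24 * 0 - 6
= 0 - 6
= -6
Since f''(0) < 0, the function is concave down (-1)

-1


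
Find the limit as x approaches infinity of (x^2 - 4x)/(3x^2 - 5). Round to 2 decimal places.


For limits at infinity with equal-degree polynomials,
we compare leading coefficients.
Numerator leading term: x^2
Denominator leading term: 3x^2
Divide both by x^2:
lim = (1 - 4/x) / (3 - 5/x^2)
As x -> infinity, the 1/x and 1/x^2 terms vanish:
= 1/3 ≈ 0.33

0.33


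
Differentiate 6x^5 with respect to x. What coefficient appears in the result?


We apply the power rule: d/dx [ax^n] = a*n * x^(n-1)
d/dx [6x^5]
= 6 * 5 * x^(5-1)
= 30x^4
The coefficient is 30

30


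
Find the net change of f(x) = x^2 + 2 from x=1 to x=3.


Net change = f(b) - f(a)
f(x) = x^2 + 2
Compute f(3):
f(3) = 1 * 3^2 + 0 * 3 + 2
= 9 + 0 + 2
= 11
Compute f(1):
f(1) = 1 * 1^2 + 0 * 1 + 2
= 1 + 0 + 2
= 3
Net change = 11 - 3 = 8

8


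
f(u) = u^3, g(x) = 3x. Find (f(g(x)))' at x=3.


Using the chain rule: (f(g(x)))' = f'(g(x)) * g'(x)
First, find g(3):
g(3) = 3 * 3 + 0 = 9
Next, f'(u) = 3u^2
And g'(x) = 3
So f'(g(3)) * g'(3)
= 3 * 9^2 * 3
= 3 * 81 * 3
= 729

729


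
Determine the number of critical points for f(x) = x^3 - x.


Find where f'(x) = 0:
f(x) = x^3 - x
f'(x) = 3x^2 - 1
This is a quadratic in x. Use the discriminant to count real roots.
Discriminant = (0)^2 - 4 * 3 * (-1)
= 0 - (-12)
= 12
Since discriminant > 0, f'(x) = 0 has 2 real solutions.
Number of critical points: 2

2


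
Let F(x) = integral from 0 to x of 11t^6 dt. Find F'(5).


By the Fundamental Theorem of Calculus (Part 1):
If F(x) = integral from 0 to x of f(t) dt, then F'(x) = f(x)
Here f(t) = 11t^6
So F'(x) = 11x^6
Evaluate at x = 5:
F'(5) = 11 * 5^6
= 11 * 15625
= 171875

171875


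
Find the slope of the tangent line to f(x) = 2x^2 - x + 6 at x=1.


The slope of the tangent line equals f'(x) at the point.
f(x) = 2x^2 - x + 6
f'(x) = 4x - 1
At x = 1:
f'(1) = 4 * 1 - 1
= 4 - 1
= 3

3


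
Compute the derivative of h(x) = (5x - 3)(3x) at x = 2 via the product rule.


Let u(x) = 5x - 3 and v(x) = 3x
u'(x) = 5
v'(x) = 3
Product rule: h'(x) = u'(x)*v(x) + u(x)*v'(x)
= 5 * (3x) + (5x - 3) * 3
At x = 2:
u(2) = 5 * 2 - 3 = 7
v(2) = 3 * 2 + 0 = 6
h'(2) = 5 * 6 + 7 * 3
= 30 + 21
= 51

51


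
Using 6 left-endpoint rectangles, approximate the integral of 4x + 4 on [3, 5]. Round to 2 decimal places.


Left Riemann sum uses left endpoints of each subinterval.
Interval: [3, 5], n = 6
dx = (5 - 3) / 6 = 1/3
Left endpoints: [3, 10/3, 11/3, 4, 13/3, 14/3]
f values: [16, 52/3, 56/3, 20, 64/3, 68/3]
Sum = dx * (sum of f values)
= 1/3 * 116
= 116/3 ≈ 38.67

38.67


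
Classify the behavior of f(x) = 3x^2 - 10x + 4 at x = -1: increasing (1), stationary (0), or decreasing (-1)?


Compute f'(x) to determine behavior:
f'(x) = 6x - 10
f'(-1) = 6 * (-1) - 10
= -6 - 10
= -16
Since f'(-1) < 0, the function is decreasing (-1)

-1


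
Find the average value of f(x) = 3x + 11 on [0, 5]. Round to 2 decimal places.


Average value = 1/(b-a) * integral from a to b of f(x) dx
First compute the integral of 3x + 11:
F(x) = (3/2)x^2 + 11x
F(5) = 3/2 * 25 + 11 * 5 = 185/2
F(0) = 3/2 * 0 + 11 * 0 = 0
Integral = 185/2 - 0 = 185/2
Average = (185/2) / (5 - 0) = (185/2) / 5
= 37/2 = 18.50

18.50


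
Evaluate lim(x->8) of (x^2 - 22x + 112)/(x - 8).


Direct substitution gives 0/0, so we factor the numerator.
Factor: (x^2 - 22x + 112) = (x - 8)(x - 14)
Cancel the common factor (x - 8):
(x^2 - 22x + 112)/(x - 8) = (x - 14)
Now substitute x = 8:
= (8) - (14) = -6

-6


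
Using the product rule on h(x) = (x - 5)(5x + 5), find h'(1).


Let u(x) = x - 5 and v(x) = 5x + 5
u'(x) = 1
v'(x) = 5
Product rule: h'(x) = u'(x)*v(x) + u(x)*v'(x)
= 1 * (5x + 5) + (x - 5) * 5
At x = 1:
u(1) = 1 * 1 - 5 = -4
v(1) = 5 * 1 + 5 = 10
h'(1) = 1 * 10 + (-4) * 5
= 10 - 20
= -10

-10


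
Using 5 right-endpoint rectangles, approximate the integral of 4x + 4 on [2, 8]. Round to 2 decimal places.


Right Riemann sum uses right endpoints of each subinterval.
Interval: [2, 8], n = 5
dx = (8 - 2) / 5 = 6/5
Right endpoints: [16/5, 22/5, 28/5, 34/5, 8]
f values: [84/5, 108/5, 132/5, 156/5, 36]
Sum = dx * (sum of f values)
= 6/5 * 132
= 792/5 = 158.40

158.40


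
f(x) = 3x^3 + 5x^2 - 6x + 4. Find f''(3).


First derivative:
f'(x) = 9x^2 + 10x - 6
Second derivative:
f''(x) = 18x + 10
Substitute x = 3:
f''(3) = 18 * 3 + 10
= 54 + 10
= 64

64


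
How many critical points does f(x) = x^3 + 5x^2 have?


Find where f'(x) = 0:
f(x) = x^3 + 5x^2
f'(x) = 3x^2 + 10x
This is a quadratic in x. Use the discriminant to count real roots.
Discriminant = (10)^2 - 4 * 3 * 0
= 100 - 0
= 100
Since discriminant > 0, f'(x) = 0 has 2 real solutions.
Number of critical points: 2

2


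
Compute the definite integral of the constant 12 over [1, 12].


The integral of a constant k over [a, b] equals k * (b - a).
integral from 1 to 12 of 12 dx
= 12 * (12 - 1)
= 12 * 11
= 132

132


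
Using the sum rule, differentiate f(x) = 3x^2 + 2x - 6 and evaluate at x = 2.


Differentiate term by term using power and sum rules:
f(x) = 3x^2 + 2x - 6
f'(x) = 6x + 2
Substitute x = 2:
f'(2) = 6 * 2 + 2
= 12 + 2
= 14

14


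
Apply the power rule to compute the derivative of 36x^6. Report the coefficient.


We apply the power rule: d/dx [ax^n] = a*n * x^(n-1)
d/dx [36x^6]
= 36 * 6 * x^(6-1)
= 216x^5
The coefficient is 216

216


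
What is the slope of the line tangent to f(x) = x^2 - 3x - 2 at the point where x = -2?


The slope of the tangent line equals f'(x) at the point.
f(x) = x^2 - 3x - 2
f'(x) = 2x - 3
At x = -2:
f'(-2) = 2 * (-2) - 3
= -4 - 3
= -7

-7


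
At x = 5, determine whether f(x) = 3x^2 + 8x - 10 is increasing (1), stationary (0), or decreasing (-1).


Compute f'(x) to determine behavior:
f'(x) = 6x + 8
f'(5) = 6 * 5 + 8
= 30 + 8
= 38
Since f'(5) > 0, the function is increasing (1)

1


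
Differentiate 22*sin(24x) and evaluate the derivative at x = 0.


Apply the chain rule to differentiate 22*sin(24x):
d/dx [22*sin(24x)]
= 22 * cos(24x) * d/dx(24x)
= 22 * 24 * cos(24x)
= 528 * cos(24x)
Evaluate at x = 0:
= 528 * cos(0)
= 528 * 1
= 528

528


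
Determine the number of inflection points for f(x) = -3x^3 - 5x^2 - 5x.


Inflection points occur where f''(x) = 0 and concavity changes.
f(x) = -3x^3 - 5x^2 - 5x
f'(x) = -9x^2 - 10x - 5
f''(x) = -18x - 10
Set f''(x) = 0:
-18x - 10 = 0
x = 10 / (-18) = -5/9
Since f''(x) is linear (degree 1), it changes sign at this point.
Therefore there is exactly 1 inflection point.

1


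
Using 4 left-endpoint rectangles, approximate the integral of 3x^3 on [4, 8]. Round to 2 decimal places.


Left Riemann sum uses left endpoints of each subinterval.
Interval: [4, 8], n = 4
dx = (8 - 4) / 4 = 1
Left endpoints: [4, 5, 6, 7]
f values: [192, 375, 648, 1029]
Sum = dx * (sum of f values)
= 1 * 2244
= 2244 = 2244.00

2244.00


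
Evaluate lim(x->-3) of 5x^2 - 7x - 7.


Since polynomials are continuous, we use direct substitution.
lim(x->-3) of 5x^2 - 7x - 7
= 5 * (-3)^2 - 7 * (-3) - 7
= 45 + 21 - 7
= 59

59


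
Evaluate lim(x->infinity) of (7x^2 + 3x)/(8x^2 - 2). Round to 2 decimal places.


For limits at infinity with equal-degree polynomials,
we compare leading coefficients.
Numerator leading term: 7x^2
Denominator leading term: 8x^2
Divide both by x^2:
lim = (7 + 3/x) / (8 - 2/x^2)
As x -> infinity, the 1/x and 1/x^2 terms vanish:
= 7/8 ≈ 0.88

0.88


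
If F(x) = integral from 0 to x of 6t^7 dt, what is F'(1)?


By the Fundamental Theorem of Calculus (Part 1):
If F(x) = integral from 0 to x of f(t) dt, then F'(x) = f(x)
Here f(t) = 6t^7
So F'(x) = 6x^7
Evaluate at x = 1:
F'(1) = 6 * 1^7
= 6 * 1
= 6

6


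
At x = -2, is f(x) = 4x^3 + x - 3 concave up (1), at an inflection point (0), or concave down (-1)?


Concavity is determined by the sign of f''(x).
f(x) = 4x^3 + x - 3
f'(x) = 12x^2 + 1
f''(x) = 24x
f''(-2) = 24 * (-2) + 0
= -48 + 0
= -48
Since f''(-2) < 0, the function is concave down (-1)

-1


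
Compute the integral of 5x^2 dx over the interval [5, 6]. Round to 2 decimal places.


Find the antiderivative of 5x^2:
F(x) = 5/3 * x^3
Apply the Fundamental Theorem of Calculus:
F(6) - F(5)
= 5/3 * 6^3 - 5/3 * 5^3
= 5/3 * (216 - 125)
= 5/3 * 91
= 455/3 ≈ 151.67

151.67


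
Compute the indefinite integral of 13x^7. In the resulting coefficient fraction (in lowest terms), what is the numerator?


Apply the power rule for integration:
integral of ax^n dx = a/(n+1) * x^(n+1) + C
integral of 13x^7 dx
= 13/8 * x^8 + C
The coefficient in lowest terms is 13/8, and its numerator is 13

13


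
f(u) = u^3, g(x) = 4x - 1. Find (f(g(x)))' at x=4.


Using the chain rule: (f(g(x)))' = f'(g(x)) * g'(x)
First, find g(4):
g(4) = 4 * 4 - 1 = 15
Next, f'(u) = 3u^2
And g'(x) = 4
So f'(g(4)) * g'(4)
= 3 * 15^2 * 4
= 3 * 225 * 4
= 2700

2700


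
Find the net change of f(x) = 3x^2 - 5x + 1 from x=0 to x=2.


Net change = f(b) - f(a)
f(x) = 3x^2 - 5x + 1
Compute f(2):
f(2) = 3 * 2^2 - 5 * 2 + 1
= 12 - 10 + 1
= 3
Compute f(0):
f(0) = 3 * 0^2 - 5 * 0 + 1
= 0 + 0 + 1
= 1
Net change = 3 - 1 = 2

2


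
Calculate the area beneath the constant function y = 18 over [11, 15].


The area under a constant function y = 18 is a rectangle.
Width = 15 - 11 = 4
Height = 18
Area = width * height
= 4 * 18
= 72

72


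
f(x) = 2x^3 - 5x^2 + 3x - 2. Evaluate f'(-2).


Differentiate f(x) = 2x^3 - 5x^2 + 3x - 2 term by term:
f'(x) = 6x^2 - 10x + 3
Substitute x = -2:
f'(-2) = 6 * (-2)^2 - 10 * (-2) + 3
= 24 + 20 + 3
= 47

47


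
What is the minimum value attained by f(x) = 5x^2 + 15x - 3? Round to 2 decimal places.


For a quadratic f(x) = ax^2 + bx + c with a > 0, the minimum is at the vertex.
Vertex x-coordinate: x = -b/(2a)
x = -(15) / (2 * 5)
x = -15/10 = -3/2
Substitute back to find the minimum value:
f(-3/2) = 5 * (-3/2)^2 + 15 * (-3/2) - 3
= 45/4 - 45/2 - 3
= -57/4 = -14.25

-14.25


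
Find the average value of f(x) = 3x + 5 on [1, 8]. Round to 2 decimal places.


Average value = 1/(b-a) * integral from a to b of f(x) dx
First compute the integral of 3x + 5:
F(x) = (3/2)x^2 + 5x
F(8) = 3/2 * 64 + 5 * 8 = 136
F(1) = 3/2 * 1 + 5 * 1 = 13/2
Integral = 136 - 13/2 = 259/2
Average = (259/2) / (8 - 1) = (259/2) / 7
= 37/2 = 18.50

18.50


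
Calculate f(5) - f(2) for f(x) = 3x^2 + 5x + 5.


Net change = f(b) - f(a)
f(x) = 3x^2 + 5x + 5
Compute f(5):
f(5) = 3 * 5^2 + 5 * 5 + 5
= 75 + 25 + 5
= 105
Compute f(2):
f(2) = 3 * 2^2 + 5 * 2 + 5
= 12 + 10 + 5
= 27
Net change = 105 - 27 = 78

78


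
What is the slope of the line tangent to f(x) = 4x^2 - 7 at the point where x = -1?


The slope of the tangent line equals f'(x) at the point.
f(x) = 4x^2 - 7
f'(x) = 8x
At x = -1:
f'(-1) = 8 * (-1) + 0
= -8 + 0
= -8

-8


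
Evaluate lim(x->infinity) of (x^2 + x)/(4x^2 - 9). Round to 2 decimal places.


For limits at infinity with equal-degree polynomials,
we compare leading coefficients.
Numerator leading term: x^2
Denominator leading term: 4x^2
Divide both by x^2:
lim = (1 + 1/x) / (4 - 9/x^2)
As x -> infinity, the 1/x and 1/x^2 terms vanish:
= 1/4 = 0.25

0.25


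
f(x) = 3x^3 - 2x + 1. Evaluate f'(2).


Differentiate f(x) = 3x^3 - 2x + 1 term by term:
f'(x) = 9x^2 - 2
Substitute x = 2:
f'(2) = 9 * 2^2 + 0 * 2 - 2
= 36 + 0 - 2
= 34

34


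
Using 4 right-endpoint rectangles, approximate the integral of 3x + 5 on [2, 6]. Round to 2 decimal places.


Right Riemann sum uses right endpoints of each subinterval.
Interval: [2, 6], n = 4
dx = (6 - 2) / 4 = 1
Right endpoints: [3, 4, 5, 6]
f values: [14, 17, 20, 23]
Sum = dx * (sum of f values)
= 1 * 74
= 74 = 74.00

74.00
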